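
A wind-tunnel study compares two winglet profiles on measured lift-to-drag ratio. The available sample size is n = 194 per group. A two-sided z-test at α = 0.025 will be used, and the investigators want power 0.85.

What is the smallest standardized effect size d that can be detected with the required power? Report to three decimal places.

Need Φ(δ − 2.241) = 0.85, so δ = 2.241 + 1.036 = 3.278.
(The second rejection-region term Φ(−δ − z_{α/2}) is negligible and dropped.)
δ = d·√(n/2) ⇒ d = δ/√(n/2) = 3.278/√(194/2) = 0.3328.

d ≈ 0.333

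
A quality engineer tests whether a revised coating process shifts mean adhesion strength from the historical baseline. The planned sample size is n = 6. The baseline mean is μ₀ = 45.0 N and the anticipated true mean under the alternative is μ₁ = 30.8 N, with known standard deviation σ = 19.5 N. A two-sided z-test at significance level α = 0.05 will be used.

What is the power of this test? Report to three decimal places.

Standardized effect: d = |μ₁ − μ₀| / σ = |30.8 − 45.0| / 19.5 = 0.7282
Noncentrality parameter: δ = d·√n = 0.7282 × √6 = 1.7837
Two-sided α = 0.05 → critical value z_{0.025} = 1.960.
Power = Φ(δ − 1.960) + Φ(−δ − 1.960) = Φ(-0.176) + Φ(-3.744) = 0.4301 + 0.0001 = 0.4301.

Power ≈ 0.430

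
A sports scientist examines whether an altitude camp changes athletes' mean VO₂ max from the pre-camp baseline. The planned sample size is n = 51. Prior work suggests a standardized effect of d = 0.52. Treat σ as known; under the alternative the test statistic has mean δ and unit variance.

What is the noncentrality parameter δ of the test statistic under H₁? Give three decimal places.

The noncentrality parameter scales effect size by the design's sample-size factor: δ = d·√n = 0.52 × √51 = 3.7135

δ ≈ 3.714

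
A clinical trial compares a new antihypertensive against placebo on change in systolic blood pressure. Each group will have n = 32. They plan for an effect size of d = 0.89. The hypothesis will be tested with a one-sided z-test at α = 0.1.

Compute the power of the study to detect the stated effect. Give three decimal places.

Power ≈ 0.989

Noncentrality parameter: δ = d·√(n/2) = 0.89 × √(32/2) = 3.5600
Critical value for a one-sided test at α = 0.1: z_α = 1.282.
Power = P(Z > 1.282 − δ) = Φ(2.278) = 0.9887.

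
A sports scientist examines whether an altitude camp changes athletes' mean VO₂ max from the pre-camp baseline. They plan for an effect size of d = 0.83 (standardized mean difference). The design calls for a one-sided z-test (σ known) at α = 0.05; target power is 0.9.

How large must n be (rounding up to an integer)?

n = 13

Set Φ(δ − 1.645) = 0.9; then δ − 1.645 = Φ⁻¹(0.9) = 1.282, giving δ = 2.926.
δ = d·√n ⇒ n = (δ/d)² = (2.926 / 0.83)² = 12.43.
Round up to the next whole unit.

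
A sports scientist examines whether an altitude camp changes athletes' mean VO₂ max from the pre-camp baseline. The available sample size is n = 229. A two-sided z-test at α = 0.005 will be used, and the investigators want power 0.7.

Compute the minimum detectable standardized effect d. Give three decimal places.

d ≈ 0.220

Required noncentrality: δ = z_{0.0025} + z_{0.30} = 2.807 + 0.524 = 3.331.
(The second rejection-region term Φ(−δ − z_{α/2}) is negligible and dropped.)
δ = d·√n ⇒ d = δ/√n = 3.331/√229 = 0.2201.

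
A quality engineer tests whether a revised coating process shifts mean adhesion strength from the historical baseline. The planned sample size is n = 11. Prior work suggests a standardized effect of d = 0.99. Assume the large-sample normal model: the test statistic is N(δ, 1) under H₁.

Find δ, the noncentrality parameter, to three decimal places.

δ ≈ 3.283

δ = d·√n = 0.99 × √11 = 3.2835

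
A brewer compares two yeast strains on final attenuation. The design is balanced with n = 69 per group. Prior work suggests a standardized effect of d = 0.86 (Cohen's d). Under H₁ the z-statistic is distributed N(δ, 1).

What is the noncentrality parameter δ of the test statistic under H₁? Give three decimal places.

The noncentrality parameter scales effect size by the design's sample-size factor: δ = d·√(n/2) = 0.86 × √(69/2) = 5.0514

δ ≈ 5.051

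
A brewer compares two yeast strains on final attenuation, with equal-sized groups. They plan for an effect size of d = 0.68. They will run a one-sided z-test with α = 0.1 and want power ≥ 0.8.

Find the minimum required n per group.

n = 20 per group

Set Φ(δ − 1.282) = 0.8; then δ − 1.282 = Φ⁻¹(0.8) = 0.842, giving δ = 2.123.
δ = d·√(n/2) ⇒ n = 2(δ/d)² = 2 × (2.123 / 0.68)² = 19.50.
Round up to the next whole unit.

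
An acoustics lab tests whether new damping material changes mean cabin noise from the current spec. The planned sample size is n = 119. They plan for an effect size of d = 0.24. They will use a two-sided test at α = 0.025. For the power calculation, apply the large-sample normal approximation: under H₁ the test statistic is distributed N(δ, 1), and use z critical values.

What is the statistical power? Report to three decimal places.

Power ≈ 0.647

Noncentrality parameter: λ = d·√n = 0.24 × √119 = 2.6181
Critical value for a two-sided test at α = 0.025: z_{α/2} = 2.241.
Power = Φ(λ − 2.241) + Φ(−λ − 2.241) = Φ(0.377) + Φ(-4.859) = 0.6468 + 0.0000 = 0.6468.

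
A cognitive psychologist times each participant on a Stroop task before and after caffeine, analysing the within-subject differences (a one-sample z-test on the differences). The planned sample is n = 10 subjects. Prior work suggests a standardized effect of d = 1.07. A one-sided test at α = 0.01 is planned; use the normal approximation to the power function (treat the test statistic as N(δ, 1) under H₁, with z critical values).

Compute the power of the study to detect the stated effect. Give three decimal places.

Power ≈ 0.855

Noncentrality parameter: δ = d·√n = 1.07 × √10 = 3.3836
Critical value for a one-sided test at α = 0.01: z_α = 2.326.
Power = P(Z > 2.326 − δ) = Φ(1.057) = 0.8548.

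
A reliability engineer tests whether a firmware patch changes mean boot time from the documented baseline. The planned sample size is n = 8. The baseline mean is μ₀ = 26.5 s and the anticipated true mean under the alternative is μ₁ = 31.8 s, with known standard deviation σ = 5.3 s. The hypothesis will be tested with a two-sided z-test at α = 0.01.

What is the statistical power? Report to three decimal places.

Power ≈ 0.600

Standardized effect: d = |μ₁ − μ₀| / σ = |31.8 − 26.5| / 5.3 = 1.0000
Noncentrality parameter: δ = d·√n = 1.0000 × √8 = 2.8284
Two-sided α = 0.01 → critical value z_{0.005} = 2.576.
Power = Φ(δ − 2.576) + Φ(−δ − 2.576) = Φ(0.253) + Φ(-5.404) = 0.5997 + 0.0000 = 0.5997.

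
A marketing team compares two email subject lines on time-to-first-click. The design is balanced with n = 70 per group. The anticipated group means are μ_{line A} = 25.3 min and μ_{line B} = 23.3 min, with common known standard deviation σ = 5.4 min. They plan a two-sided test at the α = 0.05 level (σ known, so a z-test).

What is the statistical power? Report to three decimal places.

Power ≈ 0.591

Standardized effect: d = |μ_{line A} − μ_{line B}| / σ = |25.3 − 23.3| / 5.4 = 0.3704
Noncentrality parameter: δ = d·√(n/2) = 0.3704 × √(70/2) = 2.1911
Critical value for a two-sided test at α = 0.05: z_{α/2} = 1.960.
Power = Φ(δ − 1.960) + Φ(−δ − 1.960) = Φ(0.231) + Φ(-4.151) = 0.5914 + 0.0000 = 0.5914.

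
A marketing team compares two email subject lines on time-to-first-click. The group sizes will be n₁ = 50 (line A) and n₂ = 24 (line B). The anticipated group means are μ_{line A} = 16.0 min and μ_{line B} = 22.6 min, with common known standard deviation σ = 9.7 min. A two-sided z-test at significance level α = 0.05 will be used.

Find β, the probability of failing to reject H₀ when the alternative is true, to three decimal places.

Standardized effect: d = |μ_{line A} − μ_{line B}| / σ = |16.0 − 22.6| / 9.7 = 0.6804
Noncentrality parameter: δ = d / √(1/n₁ + 1/n₂) = 0.6804 / √(1/50 + 1/24) = 2.7400
Two-sided α = 0.05 → critical value z_{0.025} = 1.960.
Power = Φ(δ − 1.960) + Φ(−δ − 1.960) = Φ(0.780) + Φ(-4.700) = 0.7823 + 0.0000 = 0.7823.
Type II error: β = 1 − power = 1 − 0.7823 = 0.2177.

β ≈ 0.218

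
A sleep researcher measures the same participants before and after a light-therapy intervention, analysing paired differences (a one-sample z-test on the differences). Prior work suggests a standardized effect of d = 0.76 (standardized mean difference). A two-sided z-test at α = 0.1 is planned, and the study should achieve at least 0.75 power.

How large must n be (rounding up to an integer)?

For power 0.75 need Φ(δ − z_{0.05}) = 0.75, so δ = z_{0.05} + z_{0.25} = 1.645 + 0.674 = 2.319.
(The Φ(−δ − z_{α/2}) term is vanishingly small for δ > 0 and is dropped in the standard sample-size formula.)
δ = d·√n ⇒ n = (δ/d)² = (2.319 / 0.76)² = 9.31.
Rounding up, n = 10.

n = 10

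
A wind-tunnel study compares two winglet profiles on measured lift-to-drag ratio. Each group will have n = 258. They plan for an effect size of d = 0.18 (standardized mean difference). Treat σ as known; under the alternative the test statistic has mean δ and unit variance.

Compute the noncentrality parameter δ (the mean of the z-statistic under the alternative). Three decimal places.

The noncentrality parameter scales effect size by the design's sample-size factor: δ = d·√(n/2) = 0.18 × √(258/2) = 2.0444

δ ≈ 2.044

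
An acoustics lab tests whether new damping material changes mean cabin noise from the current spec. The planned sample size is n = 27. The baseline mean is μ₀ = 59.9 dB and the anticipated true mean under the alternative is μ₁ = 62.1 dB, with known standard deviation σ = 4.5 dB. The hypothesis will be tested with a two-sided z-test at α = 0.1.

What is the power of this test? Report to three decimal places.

Power ≈ 0.815

Standardized effect: d = |μ₁ − μ₀| / σ = |62.1 − 59.9| / 4.5 = 0.4889
Noncentrality parameter: δ = d·√n = 0.4889 × √27 = 2.5403
Critical value for a two-sided test at α = 0.1: z_{α/2} = 1.645.
Power = Φ(δ − 1.645) + Φ(−δ − 1.645) = Φ(0.895) + Φ(-4.185) = 0.8147 + 0.0000 = 0.8148.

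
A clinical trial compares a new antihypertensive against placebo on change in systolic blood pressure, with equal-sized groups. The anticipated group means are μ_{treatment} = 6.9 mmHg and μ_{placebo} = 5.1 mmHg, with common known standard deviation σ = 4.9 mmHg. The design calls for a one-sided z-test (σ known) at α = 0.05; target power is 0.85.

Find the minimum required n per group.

Standardized effect: d = |μ_{treatment} − μ_{placebo}| / σ = |6.9 − 5.1| / 4.9 = 0.3673
Set Φ(δ − 1.645) = 0.85; then δ − 1.645 = Φ⁻¹(0.85) = 1.036, giving δ = 2.681.
δ = d·√(n/2) ⇒ n = 2(δ/d)² = 2 × (2.681 / 0.3673)² = 106.55.
Rounding up, n = 107 per group.

n = 107 per group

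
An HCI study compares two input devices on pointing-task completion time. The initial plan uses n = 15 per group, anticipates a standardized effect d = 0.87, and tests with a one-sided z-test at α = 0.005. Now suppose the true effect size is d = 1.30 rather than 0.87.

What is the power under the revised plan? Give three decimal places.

With d = 1.30: δ = d·√(n/2) = 1.30 × √(15/2) = 3.5602. Critical value z_{0.005} = 2.576.
Revised power = Φ(δ − 2.576) = Φ(0.984) = 0.8375.

Power ≈ 0.838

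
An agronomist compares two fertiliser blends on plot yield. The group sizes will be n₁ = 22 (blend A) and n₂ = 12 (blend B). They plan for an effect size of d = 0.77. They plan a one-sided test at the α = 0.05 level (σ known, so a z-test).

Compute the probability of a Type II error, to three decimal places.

Noncentrality parameter: δ = d / √(1/n₁ + 1/n₂) = 0.77 / √(1/22 + 1/12) = 2.1456
One-sided α = 0.05 → critical value z_{0.05} = 1.645.
Power = P(Z > 1.645 − δ) = Φ(0.501) = 0.6917.
Type II error: β = 1 − power = 1 − 0.6917 = 0.3083.

β ≈ 0.308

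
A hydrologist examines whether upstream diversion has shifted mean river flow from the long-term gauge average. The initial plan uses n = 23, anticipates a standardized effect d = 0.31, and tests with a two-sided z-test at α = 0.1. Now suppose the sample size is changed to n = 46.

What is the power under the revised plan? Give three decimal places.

With n = 46: δ = d·√n = 0.31 × √46 = 2.1025. Critical value z_{0.05} = 1.645.
Revised power = Φ(δ − 1.645) + Φ(−δ − 1.645) = Φ(0.458) + Φ(-3.747) = 0.6764 + 0.0001 = 0.6765.

Power ≈ 0.676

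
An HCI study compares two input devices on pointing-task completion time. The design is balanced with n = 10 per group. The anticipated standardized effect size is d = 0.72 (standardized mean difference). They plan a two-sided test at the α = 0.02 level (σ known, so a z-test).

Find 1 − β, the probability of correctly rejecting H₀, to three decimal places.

Noncentrality parameter: δ = d·√(n/2) = 0.72 × √(10/2) = 1.6100
Two-sided α = 0.02 → critical value z_{0.01} = 2.326.
Power = Φ(δ − 2.326) + Φ(−δ − 2.326) = Φ(-0.716) + Φ(-3.936) = 0.2369 + 0.0000 = 0.2369.

Power ≈ 0.237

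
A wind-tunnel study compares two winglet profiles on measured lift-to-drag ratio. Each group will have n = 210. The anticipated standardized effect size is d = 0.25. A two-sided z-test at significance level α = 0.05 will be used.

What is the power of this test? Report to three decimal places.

Power ≈ 0.726

Noncentrality parameter: δ = d·√(n/2) = 0.25 × √(210/2) = 2.5617
Critical value for a two-sided test at α = 0.05: z_{α/2} = 1.960.
Power = Φ(δ − 1.960) + Φ(−δ − 1.960) = Φ(0.602) + Φ(-4.522) = 0.7263 + 0.0000 = 0.7263.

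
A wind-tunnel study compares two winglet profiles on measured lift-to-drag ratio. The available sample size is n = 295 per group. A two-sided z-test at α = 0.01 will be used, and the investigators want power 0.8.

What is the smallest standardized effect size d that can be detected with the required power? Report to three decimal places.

d ≈ 0.281

Need Φ(δ − 2.576) = 0.8, so δ = 2.576 + 0.842 = 3.417.
(Lower-tail contribution to power is negligible for δ > 0.)
δ = d·√(n/2) ⇒ d = δ/√(n/2) = 3.417/√(295/2) = 0.2814.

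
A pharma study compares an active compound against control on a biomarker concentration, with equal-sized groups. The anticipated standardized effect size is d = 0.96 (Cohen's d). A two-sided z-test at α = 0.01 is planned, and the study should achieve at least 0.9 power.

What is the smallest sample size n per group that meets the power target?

n = 33 per group

Set Φ(δ − 2.576) = 0.9; then δ − 2.576 = Φ⁻¹(0.9) = 1.282, giving δ = 3.857.
(For δ > 0 the lower-tail rejection region contributes negligibly to power, so the one-term inversion is standard.)
δ = d·√(n/2) ⇒ n = 2(δ/d)² = 2 × (3.857 / 0.96)² = 32.29.
Round up to the next whole unit.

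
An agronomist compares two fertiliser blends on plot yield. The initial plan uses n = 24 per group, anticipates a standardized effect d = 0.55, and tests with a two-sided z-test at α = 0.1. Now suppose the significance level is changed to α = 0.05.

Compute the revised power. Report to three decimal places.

δ = d·√(n/2) = 0.55 × √(24/2) = 1.9053 (unchanged). New critical value: z_{0.025} = 1.960.
Revised power = Φ(δ − 1.960) + Φ(−δ − 1.960) = Φ(-0.055) + Φ(-3.865) = 0.4782 + 0.0001 = 0.4782.

Power ≈ 0.478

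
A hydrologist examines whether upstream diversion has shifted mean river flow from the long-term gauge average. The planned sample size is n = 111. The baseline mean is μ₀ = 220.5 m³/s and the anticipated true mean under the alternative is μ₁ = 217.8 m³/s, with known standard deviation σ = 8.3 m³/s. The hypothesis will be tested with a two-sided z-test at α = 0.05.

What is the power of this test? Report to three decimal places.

Standardized effect: d = |μ₁ − μ₀| / σ = |217.8 − 220.5| / 8.3 = 0.3253
Noncentrality parameter: δ = d·√n = 0.3253 × √111 = 3.4273
Critical value for a two-sided test at α = 0.05: z_{α/2} = 1.960.
Power = Φ(δ − 1.960) + Φ(−δ − 1.960) = Φ(1.467) + Φ(-5.387) = 0.9289 + 0.0000 = 0.9289.

Power ≈ 0.929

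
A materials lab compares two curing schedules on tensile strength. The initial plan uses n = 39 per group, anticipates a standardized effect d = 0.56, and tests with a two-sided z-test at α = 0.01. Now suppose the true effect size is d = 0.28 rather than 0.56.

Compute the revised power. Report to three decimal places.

Power ≈ 0.090

With d = 0.28: δ = d·√(n/2) = 0.28 × √(39/2) = 1.2364. Critical value z_{0.005} = 2.576.
Revised power = Φ(δ − 2.576) + Φ(−δ − 2.576) = Φ(-1.339) + Φ(-3.812) = 0.0902 + 0.0001 = 0.0903.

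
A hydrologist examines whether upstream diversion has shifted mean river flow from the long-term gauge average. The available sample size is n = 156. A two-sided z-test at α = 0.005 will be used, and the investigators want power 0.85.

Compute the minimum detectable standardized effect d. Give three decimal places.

Required noncentrality: δ = z_{0.0025} + z_{0.15} = 2.807 + 1.036 = 3.843.
(The second rejection-region term Φ(−δ − z_{α/2}) is negligible and dropped.)
δ = d·√n ⇒ d = δ/√n = 3.843/√156 = 0.3077.

d ≈ 0.308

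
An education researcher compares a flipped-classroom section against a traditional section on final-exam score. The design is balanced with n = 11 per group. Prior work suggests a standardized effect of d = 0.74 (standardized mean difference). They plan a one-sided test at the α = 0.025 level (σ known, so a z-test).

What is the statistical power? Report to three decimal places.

Power ≈ 0.411

Noncentrality parameter: δ = d·√(n/2) = 0.74 × √(11/2) = 1.7355
Critical value for a one-sided test at α = 0.025: z_α = 1.960.
Power = Φ(δ − 1.960) = Φ(-0.225) = 0.4112.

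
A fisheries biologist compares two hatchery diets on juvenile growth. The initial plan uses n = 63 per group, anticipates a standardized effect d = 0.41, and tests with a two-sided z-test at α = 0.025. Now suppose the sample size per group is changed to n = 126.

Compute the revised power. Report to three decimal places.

Power ≈ 0.844

With n = 126 per group: δ = d·√(n/2) = 0.41 × √(126/2) = 3.2543. Critical value z_{0.0125} = 2.241.
Revised power = Φ(δ − 2.241) + Φ(−δ − 2.241) = Φ(1.013) + Φ(-5.496) = 0.8444 + 0.0000 = 0.8444.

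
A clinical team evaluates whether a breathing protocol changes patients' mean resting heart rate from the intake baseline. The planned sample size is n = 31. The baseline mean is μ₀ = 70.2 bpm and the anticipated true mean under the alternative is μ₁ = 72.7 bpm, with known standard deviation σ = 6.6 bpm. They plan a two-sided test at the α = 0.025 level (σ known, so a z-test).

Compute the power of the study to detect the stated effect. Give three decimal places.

Standardized effect: d = |μ₁ − μ₀| / σ = |72.7 − 70.2| / 6.6 = 0.3788
Noncentrality parameter: λ = d·√n = 0.3788 × √31 = 2.1090
Critical value for a two-sided test at α = 0.025: z_{α/2} = 2.241.
Power = Φ(λ − 2.241) + Φ(−λ − 2.241) = Φ(-0.132) + Φ(-4.350) = 0.4473 + 0.0000 = 0.4473.

Power ≈ 0.447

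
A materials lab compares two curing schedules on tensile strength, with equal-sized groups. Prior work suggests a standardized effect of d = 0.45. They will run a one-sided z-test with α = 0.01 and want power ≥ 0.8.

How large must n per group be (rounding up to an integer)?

n = 100 per group

For power 0.8 need Φ(δ − z_{0.01}) = 0.8, so δ = z_{0.01} + z_{0.20} = 2.326 + 0.842 = 3.168.
δ = d·√(n/2) ⇒ n = 2(δ/d)² = 2 × (3.168 / 0.45)² = 99.12.
Rounding up, n = 100 per group.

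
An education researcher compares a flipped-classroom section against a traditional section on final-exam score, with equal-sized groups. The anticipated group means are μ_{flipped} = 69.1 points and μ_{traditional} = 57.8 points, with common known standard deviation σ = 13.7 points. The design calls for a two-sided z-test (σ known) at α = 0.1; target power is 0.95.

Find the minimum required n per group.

n = 32 per group

Standardized effect: d = |μ_{flipped} − μ_{traditional}| / σ = |69.1 − 57.8| / 13.7 = 0.8248
For power 0.95 need Φ(δ − z_{0.05}) = 0.95, so δ = z_{0.05} + z_{0.05} = 1.645 + 1.645 = 3.290.
(Ignoring the negligible lower-tail rejection probability gives the usual closed-form inversion.)
δ = d·√(n/2) ⇒ n = 2(δ/d)² = 2 × (3.290 / 0.8248)² = 31.81.
Round up to the next whole unit.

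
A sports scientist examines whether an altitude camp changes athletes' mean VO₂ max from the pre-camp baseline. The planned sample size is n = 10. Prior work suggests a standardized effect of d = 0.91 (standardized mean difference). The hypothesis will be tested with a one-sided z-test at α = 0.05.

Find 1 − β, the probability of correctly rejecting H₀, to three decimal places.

Noncentrality parameter: δ = d·√n = 0.91 × √10 = 2.8777
Critical value for a one-sided test at α = 0.05: z_α = 1.645.
Power = Φ(δ − 1.645) = Φ(1.233) = 0.8912.

Power ≈ 0.891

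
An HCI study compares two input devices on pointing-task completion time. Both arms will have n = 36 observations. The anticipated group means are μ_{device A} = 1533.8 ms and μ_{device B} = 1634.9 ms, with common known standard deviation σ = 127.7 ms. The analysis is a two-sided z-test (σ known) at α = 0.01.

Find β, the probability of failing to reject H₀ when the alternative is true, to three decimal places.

β ≈ 0.217

Standardized effect: d = |μ_{device A} − μ_{device B}| / σ = |1533.8 − 1634.9| / 127.7 = 0.7917
Noncentrality parameter: δ = d·√(n/2) = 0.7917 × √(36/2) = 3.3589
Critical value for a two-sided test at α = 0.01: z_{α/2} = 2.576.
Power = Φ(δ − 2.576) + Φ(−δ − 2.576) = Φ(0.783) + Φ(-5.935) = 0.7832 + 0.0000 = 0.7832.
Type II error: β = 1 − power = 1 − 0.7832 = 0.2168.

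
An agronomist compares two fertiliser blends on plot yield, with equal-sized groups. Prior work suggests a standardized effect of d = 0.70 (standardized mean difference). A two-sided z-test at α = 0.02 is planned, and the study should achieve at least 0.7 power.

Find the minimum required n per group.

Set Φ(δ − 2.326) = 0.7; then δ − 2.326 = Φ⁻¹(0.7) = 0.524, giving δ = 2.851.
(For δ > 0 the lower-tail rejection region contributes negligibly to power, so the one-term inversion is standard.)
δ = d·√(n/2) ⇒ n = 2(δ/d)² = 2 × (2.851 / 0.70)² = 33.17.
Rounding up, n = 34 per group.

n = 34 per group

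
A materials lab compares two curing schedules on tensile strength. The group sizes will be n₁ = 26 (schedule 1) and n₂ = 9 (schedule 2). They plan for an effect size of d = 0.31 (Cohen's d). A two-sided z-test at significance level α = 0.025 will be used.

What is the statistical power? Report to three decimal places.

Noncentrality parameter: δ = d / √(1/n₁ + 1/n₂) = 0.31 / √(1/26 + 1/9) = 0.8016
Critical value for a two-sided test at α = 0.025: z_{α/2} = 2.241.
Power = Φ(δ − 2.241) + Φ(−δ − 2.241) = Φ(-1.440) + Φ(-3.043) = 0.0750 + 0.0012 = 0.0761.

Power ≈ 0.076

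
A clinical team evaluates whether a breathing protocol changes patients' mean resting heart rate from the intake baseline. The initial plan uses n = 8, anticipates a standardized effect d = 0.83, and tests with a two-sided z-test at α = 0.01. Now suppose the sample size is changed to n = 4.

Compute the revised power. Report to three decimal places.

Power ≈ 0.180

With n = 4: δ = d·√n = 0.83 × √4 = 1.6600. Critical value z_{0.005} = 2.576.
Revised power = Φ(δ − 2.576) + Φ(−δ − 2.576) = Φ(-0.916) + Φ(-4.236) = 0.1799 + 0.0000 = 0.1799.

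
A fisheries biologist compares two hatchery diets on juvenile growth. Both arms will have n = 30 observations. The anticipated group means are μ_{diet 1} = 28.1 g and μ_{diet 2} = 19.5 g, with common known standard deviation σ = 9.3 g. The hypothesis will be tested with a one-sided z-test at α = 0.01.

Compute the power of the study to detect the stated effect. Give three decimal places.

Power ≈ 0.895

Standardized effect: d = |μ_{diet 1} − μ_{diet 2}| / σ = |28.1 − 19.5| / 9.3 = 0.9247
Noncentrality parameter: δ = d·√(n/2) = 0.9247 × √(30/2) = 3.5815
Critical value for a one-sided test at α = 0.01: z_α = 2.326.
Power = Φ(δ − 2.326) = Φ(1.255) = 0.8953.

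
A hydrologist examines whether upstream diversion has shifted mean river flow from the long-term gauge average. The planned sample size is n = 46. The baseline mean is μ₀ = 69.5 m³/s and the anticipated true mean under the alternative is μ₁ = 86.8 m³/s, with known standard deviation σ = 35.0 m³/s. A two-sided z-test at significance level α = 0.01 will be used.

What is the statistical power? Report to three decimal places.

Power ≈ 0.781

Standardized effect: d = |μ₁ − μ₀| / σ = |86.8 − 69.5| / 35.0 = 0.4943
Noncentrality parameter: δ = d·√n = 0.4943 × √46 = 3.3524
Critical value for a two-sided test at α = 0.01: z_{α/2} = 2.576.
Power = Φ(δ − 2.576) + Φ(−δ − 2.576) = Φ(0.777) + Φ(-5.928) = 0.7813 + 0.0000 = 0.7813.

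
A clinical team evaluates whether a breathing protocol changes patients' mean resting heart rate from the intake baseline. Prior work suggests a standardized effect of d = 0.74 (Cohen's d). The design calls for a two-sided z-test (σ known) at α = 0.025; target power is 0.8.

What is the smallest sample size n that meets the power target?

n = 18

Set Φ(δ − 2.241) = 0.8; then δ − 2.241 = Φ⁻¹(0.8) = 0.842, giving δ = 3.083.
(The Φ(−δ − z_{α/2}) term is vanishingly small for δ > 0 and is dropped in the standard sample-size formula.)
δ = d·√n ⇒ n = (δ/d)² = (3.083 / 0.74)² = 17.36.
Rounding up, n = 18.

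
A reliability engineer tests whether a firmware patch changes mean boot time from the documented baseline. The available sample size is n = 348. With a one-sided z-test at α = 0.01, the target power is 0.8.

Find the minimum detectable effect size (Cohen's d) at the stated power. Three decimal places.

d ≈ 0.170

Need Φ(δ − 2.326) = 0.8, so δ = 2.326 + 0.842 = 3.168.
δ = d·√n ⇒ d = δ/√n = 3.168/√348 = 0.1698.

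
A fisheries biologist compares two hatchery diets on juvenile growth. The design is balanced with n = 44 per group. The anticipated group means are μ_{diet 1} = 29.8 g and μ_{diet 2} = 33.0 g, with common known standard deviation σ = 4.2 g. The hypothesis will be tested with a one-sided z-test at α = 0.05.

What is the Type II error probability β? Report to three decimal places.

Standardized effect: d = |μ_{diet 1} − μ_{diet 2}| / σ = |29.8 − 33.0| / 4.2 = 0.7619
Noncentrality parameter: δ = d·√(n/2) = 0.7619 × √(44/2) = 3.5737
One-sided α = 0.05 → critical value z_{0.05} = 1.645.
Power = P(Z > 1.645 − δ) = Φ(1.929) = 0.9731.
Type II error: β = 1 − power = 1 − 0.9731 = 0.0269.

β ≈ 0.027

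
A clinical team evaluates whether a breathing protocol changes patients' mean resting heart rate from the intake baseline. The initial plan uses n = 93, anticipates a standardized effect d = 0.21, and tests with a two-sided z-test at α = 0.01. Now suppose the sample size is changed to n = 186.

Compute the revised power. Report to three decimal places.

Power ≈ 0.613

With n = 186: δ = d·√n = 0.21 × √186 = 2.8640. Critical value z_{0.005} = 2.576.
Revised power = Φ(δ − 2.576) + Φ(−δ − 2.576) = Φ(0.288) + Φ(-5.440) = 0.6134 + 0.0000 = 0.6134.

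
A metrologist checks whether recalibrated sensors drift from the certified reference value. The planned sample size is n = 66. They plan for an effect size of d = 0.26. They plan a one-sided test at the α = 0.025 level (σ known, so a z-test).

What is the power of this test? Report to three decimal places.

Noncentrality parameter: δ = d·√n = 0.26 × √66 = 2.1122
One-sided α = 0.025 → critical value z_{0.025} = 1.960.
Power = Φ(δ − 1.960) = Φ(0.152) = 0.5605.

Power ≈ 0.561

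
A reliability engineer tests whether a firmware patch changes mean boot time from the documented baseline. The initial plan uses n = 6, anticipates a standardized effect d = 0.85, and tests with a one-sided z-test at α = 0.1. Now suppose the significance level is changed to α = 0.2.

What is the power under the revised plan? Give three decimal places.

δ = d·√n = 0.85 × √6 = 2.0821 (unchanged). New critical value: z_{0.2} = 0.842.
Revised power = Φ(δ − 0.842) = Φ(1.240) = 0.8926.

Power ≈ 0.893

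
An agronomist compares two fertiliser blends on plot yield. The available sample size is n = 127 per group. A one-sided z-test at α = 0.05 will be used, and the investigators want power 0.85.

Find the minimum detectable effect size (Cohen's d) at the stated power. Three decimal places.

Required noncentrality: δ = z_{0.05} + z_{0.15} = 1.645 + 1.036 = 2.681.
δ = d·√(n/2) ⇒ d = δ/√(n/2) = 2.681/√(127/2) = 0.3365.

d ≈ 0.336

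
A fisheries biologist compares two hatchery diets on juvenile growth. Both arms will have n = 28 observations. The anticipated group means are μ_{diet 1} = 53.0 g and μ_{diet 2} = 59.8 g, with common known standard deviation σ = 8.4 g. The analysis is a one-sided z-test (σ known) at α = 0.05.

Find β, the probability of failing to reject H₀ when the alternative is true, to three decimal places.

Standardized effect: d = |μ_{diet 1} − μ_{diet 2}| / σ = |53.0 − 59.8| / 8.4 = 0.8095
Noncentrality parameter: δ = d·√(n/2) = 0.8095 × √(28/2) = 3.0290
One-sided α = 0.05 → critical value z_{0.05} = 1.645.
Power = P(Z > 1.645 − δ) = Φ(1.384) = 0.9168.
Type II error: β = 1 − power = 1 − 0.9168 = 0.0832.

β ≈ 0.083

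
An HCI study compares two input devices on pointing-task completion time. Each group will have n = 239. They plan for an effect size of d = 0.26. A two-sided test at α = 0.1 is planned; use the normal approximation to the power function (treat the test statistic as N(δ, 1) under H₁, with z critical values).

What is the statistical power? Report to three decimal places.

Power ≈ 0.884

Noncentrality parameter: δ = d·√(n/2) = 0.26 × √(239/2) = 2.8422
Critical value for a two-sided test at α = 0.1: z_{α/2} = 1.645.
Power = Φ(δ − 1.645) + Φ(−δ − 1.645) = Φ(1.197) + Φ(-4.487) = 0.8844 + 0.0000 = 0.8844.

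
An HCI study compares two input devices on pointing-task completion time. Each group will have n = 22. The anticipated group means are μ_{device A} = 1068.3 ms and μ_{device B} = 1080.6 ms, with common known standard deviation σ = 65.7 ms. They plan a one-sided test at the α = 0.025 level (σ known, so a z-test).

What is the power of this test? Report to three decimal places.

Power ≈ 0.090

Standardized effect: d = |μ_{device A} − μ_{device B}| / σ = |1068.3 − 1080.6| / 65.7 = 0.1872
Noncentrality parameter: δ = d·√(n/2) = 0.1872 × √(22/2) = 0.6209
Critical value for a one-sided test at α = 0.025: z_α = 1.960.
Power = Φ(δ − 1.960) = Φ(-1.339) = 0.0903.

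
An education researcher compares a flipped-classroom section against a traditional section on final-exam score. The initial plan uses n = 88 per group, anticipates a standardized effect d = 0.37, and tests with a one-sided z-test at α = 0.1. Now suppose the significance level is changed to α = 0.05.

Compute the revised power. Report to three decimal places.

δ = d·√(n/2) = 0.37 × √(88/2) = 2.4543 (unchanged). New critical value: z_{0.05} = 1.645.
Revised power = Φ(δ − 1.645) = Φ(0.809) = 0.7909.

Power ≈ 0.791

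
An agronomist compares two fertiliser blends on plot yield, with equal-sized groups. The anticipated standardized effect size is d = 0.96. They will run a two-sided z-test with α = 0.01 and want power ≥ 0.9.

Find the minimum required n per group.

n = 33 per group

Set Φ(δ − 2.576) = 0.9; then δ − 2.576 = Φ⁻¹(0.9) = 1.282, giving δ = 3.857.
(Ignoring the negligible lower-tail rejection probability gives the usual closed-form inversion.)
δ = d·√(n/2) ⇒ n = 2(δ/d)² = 2 × (3.857 / 0.96)² = 32.29.
Rounding up, n = 33 per group.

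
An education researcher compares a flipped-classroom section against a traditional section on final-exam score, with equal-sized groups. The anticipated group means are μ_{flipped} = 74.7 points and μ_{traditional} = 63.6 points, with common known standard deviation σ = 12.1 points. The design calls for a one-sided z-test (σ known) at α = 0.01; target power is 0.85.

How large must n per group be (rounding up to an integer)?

n = 27 per group

Standardized effect: d = |μ_{flipped} − μ_{traditional}| / σ = |74.7 − 63.6| / 12.1 = 0.9174
Set Φ(δ − 2.326) = 0.85; then δ − 2.326 = Φ⁻¹(0.85) = 1.036, giving δ = 3.363.
δ = d·√(n/2) ⇒ n = 2(δ/d)² = 2 × (3.363 / 0.9174)² = 26.88.
Rounding up, n = 27 per group.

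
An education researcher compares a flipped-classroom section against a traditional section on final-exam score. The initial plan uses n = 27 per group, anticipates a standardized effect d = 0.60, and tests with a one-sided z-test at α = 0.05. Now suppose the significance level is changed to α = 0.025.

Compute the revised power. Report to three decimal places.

δ = d·√(n/2) = 0.60 × √(27/2) = 2.2045 (unchanged). New critical value: z_{0.025} = 1.960.
Revised power = P(Z > 1.960 − δ) = Φ(0.245) = 0.5966.

Power ≈ 0.597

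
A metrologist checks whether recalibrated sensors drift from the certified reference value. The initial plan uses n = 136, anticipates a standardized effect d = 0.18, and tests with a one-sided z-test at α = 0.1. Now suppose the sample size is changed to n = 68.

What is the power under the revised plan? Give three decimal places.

Power ≈ 0.580

With n = 68: δ = d·√n = 0.18 × √68 = 1.4843. Critical value z_{0.1} = 1.282.
Revised power = P(Z > 1.282 − δ) = Φ(0.203) = 0.5803.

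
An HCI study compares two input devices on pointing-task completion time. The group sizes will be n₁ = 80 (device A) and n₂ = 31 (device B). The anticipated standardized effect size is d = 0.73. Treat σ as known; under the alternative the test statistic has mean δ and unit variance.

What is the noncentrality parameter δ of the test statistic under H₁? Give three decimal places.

δ ≈ 3.451

The noncentrality parameter scales effect size by the design's sample-size factor: δ = d / √(1/n₁ + 1/n₂) = 0.73 / √(1/80 + 1/31) = 3.4505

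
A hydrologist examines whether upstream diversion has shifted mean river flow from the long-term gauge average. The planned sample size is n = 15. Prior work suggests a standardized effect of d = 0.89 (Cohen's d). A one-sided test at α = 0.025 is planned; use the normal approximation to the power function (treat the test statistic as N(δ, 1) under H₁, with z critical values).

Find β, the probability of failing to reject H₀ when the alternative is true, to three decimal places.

β ≈ 0.069

Noncentrality parameter: δ = d·√n = 0.89 × √15 = 3.4470
Critical value for a one-sided test at α = 0.025: z_α = 1.960.
Power = P(Z > 1.960 − δ) = Φ(1.487) = 0.9315.
Type II error: β = 1 − power = 1 − 0.9315 = 0.0685.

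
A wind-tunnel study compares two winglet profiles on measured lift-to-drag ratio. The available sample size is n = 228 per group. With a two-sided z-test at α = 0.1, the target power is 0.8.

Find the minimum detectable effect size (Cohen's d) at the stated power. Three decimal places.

Need Φ(δ − 1.645) = 0.8, so δ = 1.645 + 0.842 = 2.486.
(The second rejection-region term Φ(−δ − z_{α/2}) is negligible and dropped.)
δ = d·√(n/2) ⇒ d = δ/√(n/2) = 2.486/√(228/2) = 0.2329.

d ≈ 0.233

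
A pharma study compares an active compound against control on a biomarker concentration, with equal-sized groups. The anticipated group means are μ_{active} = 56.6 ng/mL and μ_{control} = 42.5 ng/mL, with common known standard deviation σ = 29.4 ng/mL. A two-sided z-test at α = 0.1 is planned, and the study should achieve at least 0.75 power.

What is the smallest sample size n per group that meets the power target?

Standardized effect: d = |μ_{active} − μ_{control}| / σ = |56.6 − 42.5| / 29.4 = 0.4796
For power 0.75 need Φ(δ − z_{0.05}) = 0.75, so δ = z_{0.05} + z_{0.25} = 1.645 + 0.674 = 2.319.
(The Φ(−δ − z_{α/2}) term is vanishingly small for δ > 0 and is dropped in the standard sample-size formula.)
δ = d·√(n/2) ⇒ n = 2(δ/d)² = 2 × (2.319 / 0.4796)² = 46.78.
Rounding up, n = 47 per group.

n = 47 per group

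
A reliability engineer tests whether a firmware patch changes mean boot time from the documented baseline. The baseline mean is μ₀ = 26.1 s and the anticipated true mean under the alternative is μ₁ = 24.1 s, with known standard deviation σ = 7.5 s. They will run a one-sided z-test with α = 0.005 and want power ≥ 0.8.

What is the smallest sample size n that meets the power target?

Standardized effect: d = |μ₁ − μ₀| / σ = |24.1 − 26.1| / 7.5 = 0.2667
Set Φ(δ − 2.576) = 0.8; then δ − 2.576 = Φ⁻¹(0.8) = 0.842, giving δ = 3.417.
δ = d·√n ⇒ n = (δ/d)² = (3.417 / 0.2667)² = 164.24.
Round up to the next whole unit.

n = 165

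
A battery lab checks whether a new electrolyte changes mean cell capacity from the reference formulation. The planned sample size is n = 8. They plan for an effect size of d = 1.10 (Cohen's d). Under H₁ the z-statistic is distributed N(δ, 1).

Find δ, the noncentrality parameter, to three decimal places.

δ ≈ 3.111

The noncentrality parameter scales effect size by the design's sample-size factor: δ = d·√n = 1.10 × √8 = 3.1113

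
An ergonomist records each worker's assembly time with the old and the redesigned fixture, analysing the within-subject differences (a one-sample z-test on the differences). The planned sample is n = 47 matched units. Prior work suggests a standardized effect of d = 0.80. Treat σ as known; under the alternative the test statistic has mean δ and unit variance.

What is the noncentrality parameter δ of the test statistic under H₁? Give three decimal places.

δ ≈ 5.485

The noncentrality parameter scales effect size by the design's sample-size factor: δ = d·√n = 0.80 × √47 = 5.4845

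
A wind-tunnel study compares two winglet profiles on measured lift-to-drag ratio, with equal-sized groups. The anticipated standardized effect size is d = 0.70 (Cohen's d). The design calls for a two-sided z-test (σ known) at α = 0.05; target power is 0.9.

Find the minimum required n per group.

n = 43 per group

For power 0.9 need Φ(δ − z_{0.025}) = 0.9, so δ = z_{0.025} + z_{0.10} = 1.960 + 1.282 = 3.242.
(The Φ(−δ − z_{α/2}) term is vanishingly small for δ > 0 and is dropped in the standard sample-size formula.)
δ = d·√(n/2) ⇒ n = 2(δ/d)² = 2 × (3.242 / 0.70)² = 42.89.
Rounding up, n = 43 per group.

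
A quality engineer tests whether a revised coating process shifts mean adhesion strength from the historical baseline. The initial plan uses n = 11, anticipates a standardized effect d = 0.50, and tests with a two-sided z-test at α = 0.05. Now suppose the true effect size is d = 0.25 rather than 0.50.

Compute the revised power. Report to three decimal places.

Power ≈ 0.132

With d = 0.25: δ = d·√n = 0.25 × √11 = 0.8292. Critical value z_{0.025} = 1.960.
Revised power = Φ(δ − 1.960) + Φ(−δ − 1.960) = Φ(-1.131) + Φ(-2.789) = 0.1291 + 0.0026 = 0.1317.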